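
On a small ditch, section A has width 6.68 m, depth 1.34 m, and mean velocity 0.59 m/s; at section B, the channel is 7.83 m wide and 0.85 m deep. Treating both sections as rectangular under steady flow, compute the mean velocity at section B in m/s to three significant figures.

0.794 m/s

Q = A₁V₁ = (6.68×1.34) × 0.59 = 5.281 m³/s
A₂ = 7.83 × 0.85 = 6.656 m²
V₂ = Q/A₂ = 5.281/6.656 = 0.7935 m/s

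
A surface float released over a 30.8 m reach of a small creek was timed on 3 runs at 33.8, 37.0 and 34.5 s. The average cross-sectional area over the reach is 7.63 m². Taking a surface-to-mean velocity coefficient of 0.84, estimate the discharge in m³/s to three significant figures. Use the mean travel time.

5.62 m³/s

t̄ = (33.8 + 37.0 + 34.5) / 3 = 35.1 s
v_surface = L / t̄ = 30.8 / 35.1 = 0.8775 m/s
v_mean = 0.84 × 0.8775 = 0.7371 m/s
Q = A × v_mean = 7.63 × 0.7371 = 5.624 m³/s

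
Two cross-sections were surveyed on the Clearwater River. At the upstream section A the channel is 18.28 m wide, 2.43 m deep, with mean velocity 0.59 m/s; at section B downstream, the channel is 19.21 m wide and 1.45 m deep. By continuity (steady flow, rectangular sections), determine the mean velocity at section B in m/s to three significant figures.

Q = A₁V₁ = (18.28×2.43) × 0.59 = 26.21 m³/s
A₂ = 19.21 × 1.45 = 27.85 m²
V₂ = Q/A₂ = 26.21/27.85 = 0.9409 m/s

0.941 m/s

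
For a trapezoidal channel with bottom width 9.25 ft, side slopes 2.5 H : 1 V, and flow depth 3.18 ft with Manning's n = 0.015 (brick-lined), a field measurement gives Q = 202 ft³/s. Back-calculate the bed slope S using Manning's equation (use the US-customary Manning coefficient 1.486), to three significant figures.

0.000526

A = (b + z·y)·y = (9.25 + 2.5×3.18)×3.18 = 54.70 ft²
P = b + 2y√(1+z²) = 9.25 + 2×3.18×√(1+2.5²) = 26.37 ft
R = A/P = 54.70/26.37 = 2.074 ft
S = (Q·n / (1.486·A·R^(2/3)))² = (202×0.015 / (1.486×54.70×1.626))² = 0.0005255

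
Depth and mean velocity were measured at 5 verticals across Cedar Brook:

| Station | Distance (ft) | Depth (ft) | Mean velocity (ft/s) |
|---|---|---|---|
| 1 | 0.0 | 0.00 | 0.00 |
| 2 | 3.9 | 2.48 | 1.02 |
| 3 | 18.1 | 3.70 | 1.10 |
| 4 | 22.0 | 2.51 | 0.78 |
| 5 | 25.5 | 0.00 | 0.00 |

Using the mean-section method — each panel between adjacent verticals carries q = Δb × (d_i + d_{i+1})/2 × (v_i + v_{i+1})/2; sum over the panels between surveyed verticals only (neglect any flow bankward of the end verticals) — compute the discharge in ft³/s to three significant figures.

Panel 1-2: Δb = 3.9 ft, d̄ = (0.00+2.48)/2 = 1.24, v̄ = (0.00+1.02)/2 = 0.51 → q = 3.9×1.24×0.51 = 2.466 ft³/s
Panel 2-3: Δb = 14.2 ft, d̄ = (2.48+3.70)/2 = 3.09, v̄ = (1.02+1.10)/2 = 1.06 → q = 14.2×3.09×1.06 = 46.51 ft³/s
Panel 3-4: Δb = 3.9 ft, d̄ = (3.70+2.51)/2 = 3.105, v̄ = (1.10+0.78)/2 = 0.94 → q = 3.9×3.105×0.94 = 11.38 ft³/s
Panel 4-5: Δb = 3.5 ft, d̄ = (2.51+0.00)/2 = 1.255, v̄ = (0.78+0.00)/2 = 0.39 → q = 3.5×1.255×0.39 = 1.713 ft³/s
Q = Σ q = 62.07 ft³/s

62.1 ft³/s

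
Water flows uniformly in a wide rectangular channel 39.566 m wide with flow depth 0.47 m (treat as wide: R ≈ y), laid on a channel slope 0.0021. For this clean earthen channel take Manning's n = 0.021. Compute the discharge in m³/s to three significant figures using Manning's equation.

A = b·y = 39.566 × 0.47 = 18.60 m²
Wide channel: R ≈ y = 0.47 m
Q = (1/n)·A·R^(2/3)·S^(1/2) = (1/0.021) × 18.60 × 0.4700^(2/3) × 0.0021^(1/2) = 24.53 m³/s

24.5 m³/s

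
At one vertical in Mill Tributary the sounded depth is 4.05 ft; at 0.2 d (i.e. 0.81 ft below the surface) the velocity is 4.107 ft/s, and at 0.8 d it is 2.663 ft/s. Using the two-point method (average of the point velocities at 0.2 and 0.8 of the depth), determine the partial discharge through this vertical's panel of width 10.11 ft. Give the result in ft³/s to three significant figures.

139 ft³/s

v̄ = (4.107 + 2.663) / 2 = 3.385 ft/s
q = v̄ × d × w = 3.385 × 4.05 × 10.11 = 138.6 ft³/s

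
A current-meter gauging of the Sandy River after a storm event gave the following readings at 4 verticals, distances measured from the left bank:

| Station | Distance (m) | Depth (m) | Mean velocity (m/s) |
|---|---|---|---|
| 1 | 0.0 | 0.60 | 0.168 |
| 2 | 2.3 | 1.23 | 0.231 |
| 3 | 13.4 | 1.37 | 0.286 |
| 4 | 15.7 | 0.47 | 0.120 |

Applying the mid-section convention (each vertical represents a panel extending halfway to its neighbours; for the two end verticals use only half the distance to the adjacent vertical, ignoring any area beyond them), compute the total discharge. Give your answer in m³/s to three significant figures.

w_1 = (2.3 − 0.0)/2 = 1.15 m; q_1 = 0.168 × 0.60 × 1.15 = 0.1159 m³/s
w_2 = (13.4 − 0.0)/2 = 6.7 m; q_2 = 0.231 × 1.23 × 6.7 = 1.904 m³/s
w_3 = (15.7 − 2.3)/2 = 6.7 m; q_3 = 0.286 × 1.37 × 6.7 = 2.625 m³/s
w_4 = (15.7 − 13.4)/2 = 1.15 m; q_4 = 0.120 × 0.47 × 1.15 = 0.06486 m³/s
Q = Σ qᵢ = 4.710 m³/s

4.71 m³/s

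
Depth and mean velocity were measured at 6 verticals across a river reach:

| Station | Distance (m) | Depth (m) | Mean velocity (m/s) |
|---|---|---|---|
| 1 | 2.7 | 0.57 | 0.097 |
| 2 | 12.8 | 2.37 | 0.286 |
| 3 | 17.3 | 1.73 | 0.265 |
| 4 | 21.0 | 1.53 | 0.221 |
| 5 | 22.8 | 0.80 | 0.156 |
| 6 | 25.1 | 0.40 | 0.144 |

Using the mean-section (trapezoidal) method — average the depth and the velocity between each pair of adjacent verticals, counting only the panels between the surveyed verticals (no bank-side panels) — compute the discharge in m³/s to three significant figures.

Panel 1-2: Δb = 10.1 m, d̄ = (0.57+2.37)/2 = 1.47, v̄ = (0.097+0.286)/2 = 0.1915 → q = 10.1×1.47×0.1915 = 2.843 m³/s
Panel 2-3: Δb = 4.5 m, d̄ = (2.37+1.73)/2 = 2.05, v̄ = (0.286+0.265)/2 = 0.2755 → q = 4.5×2.05×0.2755 = 2.541 m³/s
Panel 3-4: Δb = 3.7 m, d̄ = (1.73+1.53)/2 = 1.63, v̄ = (0.265+0.221)/2 = 0.243 → q = 3.7×1.63×0.243 = 1.466 m³/s
Panel 4-5: Δb = 1.8 m, d̄ = (1.53+0.80)/2 = 1.165, v̄ = (0.221+0.156)/2 = 0.1885 → q = 1.8×1.165×0.1885 = 0.3953 m³/s
Panel 5-6: Δb = 2.3 m, d̄ = (0.80+0.40)/2 = 0.6, v̄ = (0.156+0.144)/2 = 0.15 → q = 2.3×0.6×0.15 = 0.2070 m³/s
Q = Σ q = 7.453 m³/s

7.45 m³/s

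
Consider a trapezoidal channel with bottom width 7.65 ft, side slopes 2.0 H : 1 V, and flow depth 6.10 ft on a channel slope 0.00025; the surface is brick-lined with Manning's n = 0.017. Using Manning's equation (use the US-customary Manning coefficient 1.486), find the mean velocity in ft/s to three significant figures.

A = (b + z·y)·y = (7.65 + 2.0×6.10)×6.10 = 121.1 ft²
P = b + 2y√(1+z²) = 7.65 + 2×6.10×√(1+2.0²) = 34.93 ft
R = A/P = 121.1/34.93 = 3.467 ft
Q = (1.486/n)·A·R^(2/3)·S^(1/2) = (1.486/0.017) × 121.1 × 3.467^(2/3) × 0.00025^(1/2) = 383.3 ft³/s
V = Q/A = 383.3/121.1 = 3.166 ft/s

3.17 ft/s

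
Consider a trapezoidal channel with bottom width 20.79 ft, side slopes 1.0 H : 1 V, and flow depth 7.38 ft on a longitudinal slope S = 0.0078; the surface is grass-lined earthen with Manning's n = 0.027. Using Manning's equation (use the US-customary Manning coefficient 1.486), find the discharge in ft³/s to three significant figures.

2950 ft³/s

A = (b + z·y)·y = (20.79 + 1.0×7.38)×7.38 = 207.9 ft²
P = b + 2y√(1+z²) = 20.79 + 2×7.38×√(1+1.0²) = 41.66 ft
R = A/P = 207.9/41.66 = 4.990 ft
Q = (1.486/n)·A·R^(2/3)·S^(1/2) = (1.486/0.027) × 207.9 × 4.990^(2/3) × 0.0078^(1/2) = 2951 ft³/s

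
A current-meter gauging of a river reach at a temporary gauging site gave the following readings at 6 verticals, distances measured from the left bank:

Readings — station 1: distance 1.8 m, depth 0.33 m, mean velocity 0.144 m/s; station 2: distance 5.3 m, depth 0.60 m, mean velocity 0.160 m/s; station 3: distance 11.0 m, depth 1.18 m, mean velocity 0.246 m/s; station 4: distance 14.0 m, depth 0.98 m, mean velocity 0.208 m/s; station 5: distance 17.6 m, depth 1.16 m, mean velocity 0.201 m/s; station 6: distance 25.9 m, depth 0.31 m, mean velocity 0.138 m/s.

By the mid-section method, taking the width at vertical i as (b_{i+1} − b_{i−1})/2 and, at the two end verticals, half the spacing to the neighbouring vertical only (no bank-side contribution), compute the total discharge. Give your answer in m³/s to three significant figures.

w_1 = (5.3 − 1.8)/2 = 1.75 m; q_1 = 0.144 × 0.33 × 1.75 = 0.08316 m³/s
w_2 = (11.0 − 1.8)/2 = 4.6 m; q_2 = 0.160 × 0.60 × 4.6 = 0.4416 m³/s
w_3 = (14.0 − 5.3)/2 = 4.35 m; q_3 = 0.246 × 1.18 × 4.35 = 1.263 m³/s
w_4 = (17.6 − 11.0)/2 = 3.3 m; q_4 = 0.208 × 0.98 × 3.3 = 0.6727 m³/s
w_5 = (25.9 − 14.0)/2 = 5.95 m; q_5 = 0.201 × 1.16 × 5.95 = 1.387 m³/s
w_6 = (25.9 − 17.6)/2 = 4.15 m; q_6 = 0.138 × 0.31 × 4.15 = 0.1775 m³/s
Q = Σ qᵢ = 4.025 m³/s

4.02 m³/s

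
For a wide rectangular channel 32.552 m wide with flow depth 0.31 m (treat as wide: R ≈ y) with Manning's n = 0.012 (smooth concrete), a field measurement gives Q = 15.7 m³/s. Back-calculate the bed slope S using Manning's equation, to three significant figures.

0.00166

A = b·y = 32.552 × 0.31 = 10.09 m²
Wide channel: R ≈ y = 0.31 m
S = (Q·n / (1·A·R^(2/3)))² = (15.7×0.012 / (1×10.09×0.4580))² = 0.001661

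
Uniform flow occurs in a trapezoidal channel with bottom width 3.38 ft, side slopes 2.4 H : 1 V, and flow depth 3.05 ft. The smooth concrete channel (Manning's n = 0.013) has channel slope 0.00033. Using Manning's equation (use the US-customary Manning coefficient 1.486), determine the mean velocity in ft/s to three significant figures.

A = (b + z·y)·y = (3.38 + 2.4×3.05)×3.05 = 32.64 ft²
P = b + 2y√(1+z²) = 3.38 + 2×3.05×√(1+2.4²) = 19.24 ft
R = A/P = 32.64/19.24 = 1.696 ft
Q = (1.486/n)·A·R^(2/3)·S^(1/2) = (1.486/0.013) × 32.64 × 1.696^(2/3) × 0.00033^(1/2) = 96.38 ft³/s
V = Q/A = 96.38/32.64 = 2.953 ft/s

2.95 ft/s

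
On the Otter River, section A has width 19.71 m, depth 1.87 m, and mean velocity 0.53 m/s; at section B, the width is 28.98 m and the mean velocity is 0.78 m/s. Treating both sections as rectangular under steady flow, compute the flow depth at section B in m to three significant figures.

0.864 m

Q = A₁V₁ = (19.71×1.87) × 0.53 = 19.53 m³/s
d₂ = Q/(b₂ V₂) = 19.53/(28.98×0.78) = 0.8642 m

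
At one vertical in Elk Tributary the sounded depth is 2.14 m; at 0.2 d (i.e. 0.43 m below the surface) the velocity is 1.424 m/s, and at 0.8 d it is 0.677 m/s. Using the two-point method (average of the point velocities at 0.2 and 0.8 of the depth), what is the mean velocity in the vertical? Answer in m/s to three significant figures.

v̄ = (1.424 + 0.677) / 2 = 1.051 m/s

1.05 m/s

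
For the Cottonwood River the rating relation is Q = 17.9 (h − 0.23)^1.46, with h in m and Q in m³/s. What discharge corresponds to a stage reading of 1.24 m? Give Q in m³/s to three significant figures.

Q = 17.9 × (1.24 − 0.23)^1.46 = 17.9 × 1.01^1.46 = 18.16 m³/s

18.2 m³/s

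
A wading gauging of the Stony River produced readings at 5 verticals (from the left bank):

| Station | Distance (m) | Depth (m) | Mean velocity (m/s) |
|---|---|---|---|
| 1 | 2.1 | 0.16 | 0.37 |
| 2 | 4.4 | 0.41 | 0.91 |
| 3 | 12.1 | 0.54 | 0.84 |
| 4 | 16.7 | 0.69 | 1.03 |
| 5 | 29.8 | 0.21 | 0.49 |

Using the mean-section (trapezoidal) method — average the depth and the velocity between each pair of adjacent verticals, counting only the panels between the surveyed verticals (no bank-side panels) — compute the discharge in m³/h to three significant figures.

Panel 1-2: Δb = 2.3 m, d̄ = (0.16+0.41)/2 = 0.285, v̄ = (0.37+0.91)/2 = 0.64 → q = 2.3×0.285×0.64 = 0.4195 m³/s
Panel 2-3: Δb = 7.7 m, d̄ = (0.41+0.54)/2 = 0.475, v̄ = (0.91+0.84)/2 = 0.875 → q = 7.7×0.475×0.875 = 3.200 m³/s
Panel 3-4: Δb = 4.6 m, d̄ = (0.54+0.69)/2 = 0.615, v̄ = (0.84+1.03)/2 = 0.935 → q = 4.6×0.615×0.935 = 2.645 m³/s
Panel 4-5: Δb = 13.1 m, d̄ = (0.69+0.21)/2 = 0.45, v̄ = (1.03+0.49)/2 = 0.76 → q = 13.1×0.45×0.76 = 4.480 m³/s
Q = Σ q = 10.75 m³/s
= 10.75 × 3600 = 38680 m³/h

38700 m³/h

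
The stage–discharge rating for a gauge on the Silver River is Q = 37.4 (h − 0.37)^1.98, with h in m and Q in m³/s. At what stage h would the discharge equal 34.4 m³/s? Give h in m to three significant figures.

1.33 m

h − h₀ = (Q/C)^(1/b) = (34.4/37.4)^(1/1.98) = 0.9586 m
h = 0.37 + 0.9586 = 1.329 m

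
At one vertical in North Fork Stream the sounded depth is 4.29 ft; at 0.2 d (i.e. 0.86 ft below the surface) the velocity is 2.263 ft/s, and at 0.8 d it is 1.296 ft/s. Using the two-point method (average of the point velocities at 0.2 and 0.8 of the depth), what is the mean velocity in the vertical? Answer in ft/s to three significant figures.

v̄ = (2.263 + 1.296) / 2 = 1.780 ft/s

1.78 ft/s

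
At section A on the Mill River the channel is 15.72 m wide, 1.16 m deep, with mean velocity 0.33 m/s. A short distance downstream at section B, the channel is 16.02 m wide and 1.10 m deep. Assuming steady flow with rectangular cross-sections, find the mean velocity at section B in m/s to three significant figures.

0.341 m/s

Q = A₁V₁ = (15.72×1.16) × 0.33 = 6.018 m³/s
A₂ = 16.02 × 1.10 = 17.62 m²
V₂ = Q/A₂ = 6.018/17.62 = 0.3415 m/s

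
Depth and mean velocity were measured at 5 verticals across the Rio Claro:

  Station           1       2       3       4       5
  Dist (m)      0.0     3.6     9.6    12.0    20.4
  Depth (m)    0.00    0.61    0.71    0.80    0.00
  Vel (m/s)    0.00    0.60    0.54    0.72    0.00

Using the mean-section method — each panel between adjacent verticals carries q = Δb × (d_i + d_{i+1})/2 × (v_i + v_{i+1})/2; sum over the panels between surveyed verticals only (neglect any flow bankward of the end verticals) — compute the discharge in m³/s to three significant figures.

Panel 1-2: Δb = 3.6 m, d̄ = (0.00+0.61)/2 = 0.305, v̄ = (0.00+0.60)/2 = 0.3 → q = 3.6×0.305×0.3 = 0.3294 m³/s
Panel 2-3: Δb = 6 m, d̄ = (0.61+0.71)/2 = 0.66, v̄ = (0.60+0.54)/2 = 0.57 → q = 6×0.66×0.57 = 2.257 m³/s
Panel 3-4: Δb = 2.4 m, d̄ = (0.71+0.80)/2 = 0.755, v̄ = (0.54+0.72)/2 = 0.63 → q = 2.4×0.755×0.63 = 1.142 m³/s
Panel 4-5: Δb = 8.4 m, d̄ = (0.80+0.00)/2 = 0.4, v̄ = (0.72+0.00)/2 = 0.36 → q = 8.4×0.4×0.36 = 1.210 m³/s
Q = Σ q = 4.938 m³/s

4.94 m³/s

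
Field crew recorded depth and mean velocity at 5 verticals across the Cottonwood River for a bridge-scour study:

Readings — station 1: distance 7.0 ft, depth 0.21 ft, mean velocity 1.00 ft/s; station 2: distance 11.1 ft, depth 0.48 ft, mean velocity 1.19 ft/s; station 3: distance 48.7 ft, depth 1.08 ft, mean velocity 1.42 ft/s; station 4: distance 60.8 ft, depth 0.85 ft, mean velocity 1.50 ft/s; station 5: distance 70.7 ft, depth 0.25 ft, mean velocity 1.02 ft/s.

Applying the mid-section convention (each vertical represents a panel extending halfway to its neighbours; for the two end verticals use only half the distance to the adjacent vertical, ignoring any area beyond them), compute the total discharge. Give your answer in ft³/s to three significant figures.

65.7 ft³/s

w_1 = (11.1 − 7.0)/2 = 2.05 ft; q_1 = 1.00 × 0.21 × 2.05 = 0.4305 ft³/s
w_2 = (48.7 − 7.0)/2 = 20.85 ft; q_2 = 1.19 × 0.48 × 20.85 = 11.91 ft³/s
w_3 = (60.8 − 11.1)/2 = 24.85 ft; q_3 = 1.42 × 1.08 × 24.85 = 38.11 ft³/s
w_4 = (70.7 − 48.7)/2 = 11 ft; q_4 = 1.50 × 0.85 × 11 = 14.03 ft³/s
w_5 = (70.7 − 60.8)/2 = 4.95 ft; q_5 = 1.02 × 0.25 × 4.95 = 1.262 ft³/s
Q = Σ qᵢ = 65.74 ft³/s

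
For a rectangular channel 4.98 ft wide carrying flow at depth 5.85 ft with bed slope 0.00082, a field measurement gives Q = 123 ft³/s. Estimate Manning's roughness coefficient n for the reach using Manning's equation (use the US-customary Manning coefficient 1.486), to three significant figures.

A = b·y = 4.98 × 5.85 = 29.13 ft²
P = b + 2y = 4.98 + 2×5.85 = 16.68 ft
R = A/P = 29.13/16.68 = 1.747 ft
n = (1.486/Q)·A·R^(2/3)·S^(1/2) = (1.486/123) × 29.13 × 1.450 × 0.02864 = 0.01462

0.0146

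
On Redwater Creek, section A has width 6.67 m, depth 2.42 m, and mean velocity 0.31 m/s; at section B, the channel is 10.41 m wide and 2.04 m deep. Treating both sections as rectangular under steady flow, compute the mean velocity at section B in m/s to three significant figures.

0.236 m/s

Q = A₁V₁ = (6.67×2.42) × 0.31 = 5.004 m³/s
A₂ = 10.41 × 2.04 = 21.24 m²
V₂ = Q/A₂ = 5.004/21.24 = 0.2356 m/s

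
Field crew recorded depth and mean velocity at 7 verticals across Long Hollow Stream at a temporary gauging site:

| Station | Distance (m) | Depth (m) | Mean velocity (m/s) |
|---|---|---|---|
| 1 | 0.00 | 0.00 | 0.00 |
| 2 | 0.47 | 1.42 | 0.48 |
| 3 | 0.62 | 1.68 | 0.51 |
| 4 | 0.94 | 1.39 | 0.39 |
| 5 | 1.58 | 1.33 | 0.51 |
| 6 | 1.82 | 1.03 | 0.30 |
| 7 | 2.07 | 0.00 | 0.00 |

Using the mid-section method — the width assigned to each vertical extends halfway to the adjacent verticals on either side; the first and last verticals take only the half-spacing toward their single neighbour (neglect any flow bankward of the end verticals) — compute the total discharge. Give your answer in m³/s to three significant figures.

1.05 m³/s

w_2 = (0.62 − 0.00)/2 = 0.31 m; q_2 = 0.48 × 1.42 × 0.31 = 0.2113 m³/s
w_3 = (0.94 − 0.47)/2 = 0.235 m; q_3 = 0.51 × 1.68 × 0.235 = 0.2013 m³/s
w_4 = (1.58 − 0.62)/2 = 0.48 m; q_4 = 0.39 × 1.39 × 0.48 = 0.2602 m³/s
w_5 = (1.82 − 0.94)/2 = 0.44 m; q_5 = 0.51 × 1.33 × 0.44 = 0.2985 m³/s
w_6 = (2.07 − 1.58)/2 = 0.245 m; q_6 = 0.30 × 1.03 × 0.245 = 0.07571 m³/s
Stations 1, 7 contribute zero (depth or velocity is 0).
Q = Σ qᵢ = 1.047 m³/s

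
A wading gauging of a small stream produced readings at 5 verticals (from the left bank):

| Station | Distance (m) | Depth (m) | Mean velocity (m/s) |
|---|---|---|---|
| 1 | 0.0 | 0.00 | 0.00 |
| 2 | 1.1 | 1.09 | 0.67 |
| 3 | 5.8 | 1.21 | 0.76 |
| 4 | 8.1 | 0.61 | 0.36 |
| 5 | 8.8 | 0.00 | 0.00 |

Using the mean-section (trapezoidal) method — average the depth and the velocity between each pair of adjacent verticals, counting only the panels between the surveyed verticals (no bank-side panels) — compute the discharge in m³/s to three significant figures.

Panel 1-2: Δb = 1.1 m, d̄ = (0.00+1.09)/2 = 0.545, v̄ = (0.00+0.67)/2 = 0.335 → q = 1.1×0.545×0.335 = 0.2008 m³/s
Panel 2-3: Δb = 4.7 m, d̄ = (1.09+1.21)/2 = 1.15, v̄ = (0.67+0.76)/2 = 0.715 → q = 4.7×1.15×0.715 = 3.865 m³/s
Panel 3-4: Δb = 2.3 m, d̄ = (1.21+0.61)/2 = 0.91, v̄ = (0.76+0.36)/2 = 0.56 → q = 2.3×0.91×0.56 = 1.172 m³/s
Panel 4-5: Δb = 0.7 m, d̄ = (0.61+0.00)/2 = 0.305, v̄ = (0.36+0.00)/2 = 0.18 → q = 0.7×0.305×0.18 = 0.03843 m³/s
Q = Σ q = 5.276 m³/s

5.28 m³/s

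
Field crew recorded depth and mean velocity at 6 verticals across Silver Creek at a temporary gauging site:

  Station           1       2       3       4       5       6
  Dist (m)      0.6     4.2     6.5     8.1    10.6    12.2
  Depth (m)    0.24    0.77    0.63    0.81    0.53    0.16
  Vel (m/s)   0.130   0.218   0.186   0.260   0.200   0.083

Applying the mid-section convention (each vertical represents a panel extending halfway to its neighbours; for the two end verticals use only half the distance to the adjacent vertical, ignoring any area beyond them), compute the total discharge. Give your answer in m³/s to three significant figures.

1.44 m³/s

w_1 = (4.2 − 0.6)/2 = 1.8 m; q_1 = 0.130 × 0.24 × 1.8 = 0.05616 m³/s
w_2 = (6.5 − 0.6)/2 = 2.95 m; q_2 = 0.218 × 0.77 × 2.95 = 0.4952 m³/s
w_3 = (8.1 − 4.2)/2 = 1.95 m; q_3 = 0.186 × 0.63 × 1.95 = 0.2285 m³/s
w_4 = (10.6 − 6.5)/2 = 2.05 m; q_4 = 0.260 × 0.81 × 2.05 = 0.4317 m³/s
w_5 = (12.2 − 8.1)/2 = 2.05 m; q_5 = 0.200 × 0.53 × 2.05 = 0.2173 m³/s
w_6 = (12.2 − 10.6)/2 = 0.8 m; q_6 = 0.083 × 0.16 × 0.8 = 0.01062 m³/s
Q = Σ qᵢ = 1.440 m³/s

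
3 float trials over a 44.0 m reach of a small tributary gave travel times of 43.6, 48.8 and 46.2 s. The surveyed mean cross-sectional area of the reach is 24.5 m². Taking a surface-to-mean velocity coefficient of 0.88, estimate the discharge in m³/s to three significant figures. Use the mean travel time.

20.5 m³/s

t̄ = (43.6 + 48.8 + 46.2) / 3 = 46.2 s
v_surface = L / t̄ = 44.0 / 46.2 = 0.9524 m/s
v_mean = 0.88 × 0.9524 = 0.8381 m/s
Q = A × v_mean = 24.5 × 0.8381 = 20.53 m³/s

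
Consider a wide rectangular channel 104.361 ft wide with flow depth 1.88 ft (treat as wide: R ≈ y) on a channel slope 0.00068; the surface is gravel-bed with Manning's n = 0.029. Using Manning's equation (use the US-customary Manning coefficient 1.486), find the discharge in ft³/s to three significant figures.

399 ft³/s

A = b·y = 104.361 × 1.88 = 196.2 ft²
Wide channel: R ≈ y = 1.88 ft
Q = (1.486/n)·A·R^(2/3)·S^(1/2) = (1.486/0.029) × 196.2 × 1.880^(2/3) × 0.00068^(1/2) = 399.3 ft³/s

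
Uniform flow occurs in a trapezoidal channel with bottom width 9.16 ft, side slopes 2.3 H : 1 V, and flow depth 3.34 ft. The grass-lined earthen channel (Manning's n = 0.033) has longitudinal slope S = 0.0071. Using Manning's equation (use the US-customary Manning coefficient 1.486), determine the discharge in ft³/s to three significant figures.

A = (b + z·y)·y = (9.16 + 2.3×3.34)×3.34 = 56.25 ft²
P = b + 2y√(1+z²) = 9.16 + 2×3.34×√(1+2.3²) = 25.91 ft
R = A/P = 56.25/25.91 = 2.171 ft
Q = (1.486/n)·A·R^(2/3)·S^(1/2) = (1.486/0.033) × 56.25 × 2.171^(2/3) × 0.0071^(1/2) = 357.8 ft³/s

358 ft³/s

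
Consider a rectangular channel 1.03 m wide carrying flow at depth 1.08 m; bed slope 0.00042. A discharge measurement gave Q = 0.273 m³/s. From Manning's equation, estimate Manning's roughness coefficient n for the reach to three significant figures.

A = b·y = 1.03 × 1.08 = 1.112 m²
P = b + 2y = 1.03 + 2×1.08 = 3.190 m
R = A/P = 1.112/3.190 = 0.3487 m
n = (1/Q)·A·R^(2/3)·S^(1/2) = (1/0.273) × 1.112 × 0.4954 × 0.02049 = 0.04137

0.0414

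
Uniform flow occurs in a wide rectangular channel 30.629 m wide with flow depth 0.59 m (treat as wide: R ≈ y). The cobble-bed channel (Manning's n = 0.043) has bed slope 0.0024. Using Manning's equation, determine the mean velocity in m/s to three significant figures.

A = b·y = 30.629 × 0.59 = 18.07 m²
Wide channel: R ≈ y = 0.59 m
Q = (1/n)·A·R^(2/3)·S^(1/2) = (1/0.043) × 18.07 × 0.5900^(2/3) × 0.0024^(1/2) = 14.48 m³/s
V = Q/A = 14.48/18.07 = 0.8014 m/s

0.801 m/s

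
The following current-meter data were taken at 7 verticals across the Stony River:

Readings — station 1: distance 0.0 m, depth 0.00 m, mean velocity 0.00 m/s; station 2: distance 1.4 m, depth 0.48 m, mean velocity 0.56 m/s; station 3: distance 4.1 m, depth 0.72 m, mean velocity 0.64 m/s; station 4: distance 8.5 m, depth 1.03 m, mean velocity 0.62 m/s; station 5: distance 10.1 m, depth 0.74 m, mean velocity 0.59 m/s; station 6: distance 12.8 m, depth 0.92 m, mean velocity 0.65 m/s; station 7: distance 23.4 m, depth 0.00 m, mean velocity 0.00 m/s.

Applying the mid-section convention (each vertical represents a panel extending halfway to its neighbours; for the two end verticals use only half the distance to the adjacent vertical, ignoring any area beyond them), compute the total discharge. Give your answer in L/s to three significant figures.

9020 L/s

w_2 = (4.1 − 0.0)/2 = 2.05 m; q_2 = 0.56 × 0.48 × 2.05 = 0.5510 m³/s
w_3 = (8.5 − 1.4)/2 = 3.55 m; q_3 = 0.64 × 0.72 × 3.55 = 1.636 m³/s
w_4 = (10.1 − 4.1)/2 = 3 m; q_4 = 0.62 × 1.03 × 3 = 1.916 m³/s
w_5 = (12.8 − 8.5)/2 = 2.15 m; q_5 = 0.59 × 0.74 × 2.15 = 0.9387 m³/s
w_6 = (23.4 − 10.1)/2 = 6.65 m; q_6 = 0.65 × 0.92 × 6.65 = 3.977 m³/s
Stations 1, 7 contribute zero (depth or velocity is 0).
Q = Σ qᵢ = 9.018 m³/s
= 9.018 × 1000 = 9018 L/s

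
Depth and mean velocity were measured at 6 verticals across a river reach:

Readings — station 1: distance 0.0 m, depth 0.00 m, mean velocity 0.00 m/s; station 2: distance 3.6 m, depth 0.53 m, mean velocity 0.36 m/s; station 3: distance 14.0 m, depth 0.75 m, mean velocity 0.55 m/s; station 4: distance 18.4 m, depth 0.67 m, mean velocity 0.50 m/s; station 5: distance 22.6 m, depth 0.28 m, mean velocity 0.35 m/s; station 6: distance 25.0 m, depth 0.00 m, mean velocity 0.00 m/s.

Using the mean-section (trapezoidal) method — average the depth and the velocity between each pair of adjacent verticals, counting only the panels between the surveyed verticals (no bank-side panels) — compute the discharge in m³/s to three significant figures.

Panel 1-2: Δb = 3.6 m, d̄ = (0.00+0.53)/2 = 0.265, v̄ = (0.00+0.36)/2 = 0.18 → q = 3.6×0.265×0.18 = 0.1717 m³/s
Panel 2-3: Δb = 10.4 m, d̄ = (0.53+0.75)/2 = 0.64, v̄ = (0.36+0.55)/2 = 0.455 → q = 10.4×0.64×0.455 = 3.028 m³/s
Panel 3-4: Δb = 4.4 m, d̄ = (0.75+0.67)/2 = 0.71, v̄ = (0.55+0.50)/2 = 0.525 → q = 4.4×0.71×0.525 = 1.640 m³/s
Panel 4-5: Δb = 4.2 m, d̄ = (0.67+0.28)/2 = 0.475, v̄ = (0.50+0.35)/2 = 0.425 → q = 4.2×0.475×0.425 = 0.8479 m³/s
Panel 5-6: Δb = 2.4 m, d̄ = (0.28+0.00)/2 = 0.14, v̄ = (0.35+0.00)/2 = 0.175 → q = 2.4×0.14×0.175 = 0.05880 m³/s
Q = Σ q = 5.747 m³/s

5.75 m³/s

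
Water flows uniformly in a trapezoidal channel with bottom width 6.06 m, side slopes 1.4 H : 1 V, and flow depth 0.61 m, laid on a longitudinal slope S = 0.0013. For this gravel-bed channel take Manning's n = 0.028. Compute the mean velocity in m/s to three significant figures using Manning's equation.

0.829 m/s

A = (b + z·y)·y = (6.06 + 1.4×0.61)×0.61 = 4.218 m²
P = b + 2y√(1+z²) = 6.06 + 2×0.61×√(1+1.4²) = 8.159 m
R = A/P = 4.218/8.159 = 0.5169 m
Q = (1/n)·A·R^(2/3)·S^(1/2) = (1/0.028) × 4.218 × 0.5169^(2/3) × 0.0013^(1/2) = 3.498 m³/s
V = Q/A = 3.498/4.218 = 0.8294 m/s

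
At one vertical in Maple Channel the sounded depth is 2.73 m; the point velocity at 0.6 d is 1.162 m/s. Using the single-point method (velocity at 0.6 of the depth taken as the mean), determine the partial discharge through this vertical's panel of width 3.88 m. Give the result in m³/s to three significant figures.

12.3 m³/s

v̄ = v₀.₆ = 1.162 m/s
q = v̄ × d × w = 1.162 × 2.73 × 3.88 = 12.31 m³/s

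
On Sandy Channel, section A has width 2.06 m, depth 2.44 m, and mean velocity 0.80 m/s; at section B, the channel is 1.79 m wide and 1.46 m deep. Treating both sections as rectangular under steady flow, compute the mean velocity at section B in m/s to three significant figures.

Q = A₁V₁ = (2.06×2.44) × 0.80 = 4.021 m³/s
A₂ = 1.79 × 1.46 = 2.613 m²
V₂ = Q/A₂ = 4.021/2.613 = 1.539 m/s

1.54 m/s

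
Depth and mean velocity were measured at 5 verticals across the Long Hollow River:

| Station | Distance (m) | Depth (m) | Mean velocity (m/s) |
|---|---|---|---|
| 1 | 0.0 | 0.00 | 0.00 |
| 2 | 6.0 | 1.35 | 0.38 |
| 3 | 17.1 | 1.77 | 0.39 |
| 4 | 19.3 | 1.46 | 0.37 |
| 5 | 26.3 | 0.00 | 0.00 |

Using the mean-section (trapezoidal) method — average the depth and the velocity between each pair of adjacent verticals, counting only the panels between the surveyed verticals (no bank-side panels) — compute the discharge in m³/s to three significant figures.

Panel 1-2: Δb = 6 m, d̄ = (0.00+1.35)/2 = 0.675, v̄ = (0.00+0.38)/2 = 0.19 → q = 6×0.675×0.19 = 0.7695 m³/s
Panel 2-3: Δb = 11.1 m, d̄ = (1.35+1.77)/2 = 1.56, v̄ = (0.38+0.39)/2 = 0.385 → q = 11.1×1.56×0.385 = 6.667 m³/s
Panel 3-4: Δb = 2.2 m, d̄ = (1.77+1.46)/2 = 1.615, v̄ = (0.39+0.37)/2 = 0.38 → q = 2.2×1.615×0.38 = 1.350 m³/s
Panel 4-5: Δb = 7 m, d̄ = (1.46+0.00)/2 = 0.73, v̄ = (0.37+0.00)/2 = 0.185 → q = 7×0.73×0.185 = 0.9454 m³/s
Q = Σ q = 9.732 m³/s

9.73 m³/s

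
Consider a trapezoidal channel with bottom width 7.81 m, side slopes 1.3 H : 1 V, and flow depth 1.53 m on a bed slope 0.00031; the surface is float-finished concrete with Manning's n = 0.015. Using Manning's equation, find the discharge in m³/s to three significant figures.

A = (b + z·y)·y = (7.81 + 1.3×1.53)×1.53 = 14.99 m²
P = b + 2y√(1+z²) = 7.81 + 2×1.53×√(1+1.3²) = 12.83 m
R = A/P = 14.99/12.83 = 1.169 m
Q = (1/n)·A·R^(2/3)·S^(1/2) = (1/0.015) × 14.99 × 1.169^(2/3) × 0.00031^(1/2) = 19.52 m³/s

19.5 m³/s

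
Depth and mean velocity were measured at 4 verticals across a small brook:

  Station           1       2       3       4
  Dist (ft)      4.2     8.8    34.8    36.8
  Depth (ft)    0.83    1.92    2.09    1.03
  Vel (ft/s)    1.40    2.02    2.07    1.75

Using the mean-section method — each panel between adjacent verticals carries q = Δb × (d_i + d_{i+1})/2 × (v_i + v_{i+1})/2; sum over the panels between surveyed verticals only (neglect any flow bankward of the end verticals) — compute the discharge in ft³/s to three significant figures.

Panel 1-2: Δb = 4.6 ft, d̄ = (0.83+1.92)/2 = 1.375, v̄ = (1.40+2.02)/2 = 1.71 → q = 4.6×1.375×1.71 = 10.82 ft³/s
Panel 2-3: Δb = 26 ft, d̄ = (1.92+2.09)/2 = 2.005, v̄ = (2.02+2.07)/2 = 2.045 → q = 26×2.005×2.045 = 106.6 ft³/s
Panel 3-4: Δb = 2 ft, d̄ = (2.09+1.03)/2 = 1.56, v̄ = (2.07+1.75)/2 = 1.91 → q = 2×1.56×1.91 = 5.959 ft³/s
Q = Σ q = 123.4 ft³/s

123 ft³/s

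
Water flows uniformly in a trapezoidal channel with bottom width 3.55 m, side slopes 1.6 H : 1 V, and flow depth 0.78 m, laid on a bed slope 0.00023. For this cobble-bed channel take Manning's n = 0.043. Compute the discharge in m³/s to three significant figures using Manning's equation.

A = (b + z·y)·y = (3.55 + 1.6×0.78)×0.78 = 3.742 m²
P = b + 2y√(1+z²) = 3.55 + 2×0.78×√(1+1.6²) = 6.493 m
R = A/P = 3.742/6.493 = 0.5763 m
Q = (1/n)·A·R^(2/3)·S^(1/2) = (1/0.043) × 3.742 × 0.5763^(2/3) × 0.00023^(1/2) = 0.9141 m³/s

0.914 m³/s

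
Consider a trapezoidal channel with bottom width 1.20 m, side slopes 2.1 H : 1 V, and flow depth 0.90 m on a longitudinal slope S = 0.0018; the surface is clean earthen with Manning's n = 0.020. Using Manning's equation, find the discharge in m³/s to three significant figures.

A = (b + z·y)·y = (1.20 + 2.1×0.90)×0.90 = 2.781 m²
P = b + 2y√(1+z²) = 1.20 + 2×0.90×√(1+2.1²) = 5.387 m
R = A/P = 2.781/5.387 = 0.5163 m
Q = (1/n)·A·R^(2/3)·S^(1/2) = (1/0.020) × 2.781 × 0.5163^(2/3) × 0.0018^(1/2) = 3.797 m³/s

3.80 m³/s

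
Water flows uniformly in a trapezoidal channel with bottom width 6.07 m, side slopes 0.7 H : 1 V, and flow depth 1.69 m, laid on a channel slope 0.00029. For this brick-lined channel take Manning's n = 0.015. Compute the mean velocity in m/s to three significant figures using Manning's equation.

A = (b + z·y)·y = (6.07 + 0.7×1.69)×1.69 = 12.26 m²
P = b + 2y√(1+z²) = 6.07 + 2×1.69×√(1+0.7²) = 10.20 m
R = A/P = 12.26/10.20 = 1.202 m
Q = (1/n)·A·R^(2/3)·S^(1/2) = (1/0.015) × 12.26 × 1.202^(2/3) × 0.00029^(1/2) = 15.73 m³/s
V = Q/A = 15.73/12.26 = 1.284 m/s

1.28 m/s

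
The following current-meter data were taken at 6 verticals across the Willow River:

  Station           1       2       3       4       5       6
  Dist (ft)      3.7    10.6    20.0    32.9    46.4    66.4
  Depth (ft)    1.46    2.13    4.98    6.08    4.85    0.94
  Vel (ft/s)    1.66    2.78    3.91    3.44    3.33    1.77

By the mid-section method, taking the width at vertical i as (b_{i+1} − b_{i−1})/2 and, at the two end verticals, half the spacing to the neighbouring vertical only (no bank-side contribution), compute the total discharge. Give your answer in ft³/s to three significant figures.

w_1 = (10.6 − 3.7)/2 = 3.45 ft; q_1 = 1.66 × 1.46 × 3.45 = 8.361 ft³/s
w_2 = (20.0 − 3.7)/2 = 8.15 ft; q_2 = 2.78 × 2.13 × 8.15 = 48.26 ft³/s
w_3 = (32.9 − 10.6)/2 = 11.15 ft; q_3 = 3.91 × 4.98 × 11.15 = 217.1 ft³/s
w_4 = (46.4 − 20.0)/2 = 13.2 ft; q_4 = 3.44 × 6.08 × 13.2 = 276.1 ft³/s
w_5 = (66.4 − 32.9)/2 = 16.75 ft; q_5 = 3.33 × 4.85 × 16.75 = 270.5 ft³/s
w_6 = (66.4 − 46.4)/2 = 10 ft; q_6 = 1.77 × 0.94 × 10 = 16.64 ft³/s
Q = Σ qᵢ = 837.0 ft³/s

837 ft³/s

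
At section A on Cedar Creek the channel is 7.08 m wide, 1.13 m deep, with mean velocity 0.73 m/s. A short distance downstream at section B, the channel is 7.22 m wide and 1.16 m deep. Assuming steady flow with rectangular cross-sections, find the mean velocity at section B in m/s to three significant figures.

Q = A₁V₁ = (7.08×1.13) × 0.73 = 5.840 m³/s
A₂ = 7.22 × 1.16 = 8.375 m²
V₂ = Q/A₂ = 5.840/8.375 = 0.6973 m/s

0.697 m/s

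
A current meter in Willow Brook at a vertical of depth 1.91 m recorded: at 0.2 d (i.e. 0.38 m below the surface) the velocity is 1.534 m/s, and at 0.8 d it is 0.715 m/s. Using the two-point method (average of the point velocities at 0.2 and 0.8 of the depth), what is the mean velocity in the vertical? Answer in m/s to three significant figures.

v̄ = (1.534 + 0.715) / 2 = 1.125 m/s

1.12 m/s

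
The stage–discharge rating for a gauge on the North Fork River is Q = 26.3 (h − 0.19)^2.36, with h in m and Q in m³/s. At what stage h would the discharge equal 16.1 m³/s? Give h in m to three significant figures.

h − h₀ = (Q/C)^(1/b) = (16.1/26.3)^(1/2.36) = 0.8123 m
h = 0.19 + 0.8123 = 1.002 m

1.00 m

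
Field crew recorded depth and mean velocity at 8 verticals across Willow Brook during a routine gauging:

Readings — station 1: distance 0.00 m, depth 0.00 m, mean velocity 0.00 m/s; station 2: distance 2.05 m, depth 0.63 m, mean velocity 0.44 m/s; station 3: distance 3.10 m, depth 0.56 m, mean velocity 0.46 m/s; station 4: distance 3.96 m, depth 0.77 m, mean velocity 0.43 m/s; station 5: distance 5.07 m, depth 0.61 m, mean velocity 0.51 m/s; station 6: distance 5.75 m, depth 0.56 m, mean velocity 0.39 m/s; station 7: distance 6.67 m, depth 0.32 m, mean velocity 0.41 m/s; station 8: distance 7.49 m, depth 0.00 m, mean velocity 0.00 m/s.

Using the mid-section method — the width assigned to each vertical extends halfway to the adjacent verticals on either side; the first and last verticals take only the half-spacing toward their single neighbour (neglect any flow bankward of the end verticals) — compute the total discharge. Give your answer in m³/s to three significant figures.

1.57 m³/s

w_2 = (3.10 − 0.00)/2 = 1.55 m; q_2 = 0.44 × 0.63 × 1.55 = 0.4297 m³/s
w_3 = (3.96 − 2.05)/2 = 0.955 m; q_3 = 0.46 × 0.56 × 0.955 = 0.2460 m³/s
w_4 = (5.07 − 3.10)/2 = 0.985 m; q_4 = 0.43 × 0.77 × 0.985 = 0.3261 m³/s
w_5 = (5.75 − 3.96)/2 = 0.895 m; q_5 = 0.51 × 0.61 × 0.895 = 0.2784 m³/s
w_6 = (6.67 − 5.07)/2 = 0.8 m; q_6 = 0.39 × 0.56 × 0.8 = 0.1747 m³/s
w_7 = (7.49 − 5.75)/2 = 0.87 m; q_7 = 0.41 × 0.32 × 0.87 = 0.1141 m³/s
Stations 1, 8 contribute zero (depth or velocity is 0).
Q = Σ qᵢ = 1.569 m³/s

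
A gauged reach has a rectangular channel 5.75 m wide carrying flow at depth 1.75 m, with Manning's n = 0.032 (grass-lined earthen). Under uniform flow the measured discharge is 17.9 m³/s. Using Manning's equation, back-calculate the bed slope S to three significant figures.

0.00290

A = b·y = 5.75 × 1.75 = 10.06 m²
P = b + 2y = 5.75 + 2×1.75 = 9.250 m
R = A/P = 10.06/9.250 = 1.088 m
S = (Q·n / (1·A·R^(2/3)))² = (17.9×0.032 / (1×10.06×1.058))² = 0.002896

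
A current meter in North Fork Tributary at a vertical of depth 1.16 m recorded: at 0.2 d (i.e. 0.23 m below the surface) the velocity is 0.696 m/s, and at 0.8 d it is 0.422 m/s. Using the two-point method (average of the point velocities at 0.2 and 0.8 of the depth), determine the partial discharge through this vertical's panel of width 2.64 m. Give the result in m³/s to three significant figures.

1.71 m³/s

v̄ = (0.696 + 0.422) / 2 = 0.5590 m/s
q = v̄ × d × w = 0.5590 × 1.16 × 2.64 = 1.712 m³/s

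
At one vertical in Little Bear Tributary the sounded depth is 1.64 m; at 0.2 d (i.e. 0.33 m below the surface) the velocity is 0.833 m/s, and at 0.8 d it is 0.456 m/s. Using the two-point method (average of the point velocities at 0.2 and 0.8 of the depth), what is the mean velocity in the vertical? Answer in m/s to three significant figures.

0.645 m/s

v̄ = (0.833 + 0.456) / 2 = 0.6445 m/s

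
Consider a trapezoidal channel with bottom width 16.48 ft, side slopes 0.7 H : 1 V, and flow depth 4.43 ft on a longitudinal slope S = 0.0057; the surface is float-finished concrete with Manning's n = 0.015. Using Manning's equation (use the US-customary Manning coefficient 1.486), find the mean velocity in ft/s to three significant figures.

16.2 ft/s

A = (b + z·y)·y = (16.48 + 0.7×4.43)×4.43 = 86.74 ft²
P = b + 2y√(1+z²) = 16.48 + 2×4.43×√(1+0.7²) = 27.30 ft
R = A/P = 86.74/27.30 = 3.178 ft
Q = (1.486/n)·A·R^(2/3)·S^(1/2) = (1.486/0.015) × 86.74 × 3.178^(2/3) × 0.0057^(1/2) = 1402 ft³/s
V = Q/A = 1402/86.74 = 16.17 ft/s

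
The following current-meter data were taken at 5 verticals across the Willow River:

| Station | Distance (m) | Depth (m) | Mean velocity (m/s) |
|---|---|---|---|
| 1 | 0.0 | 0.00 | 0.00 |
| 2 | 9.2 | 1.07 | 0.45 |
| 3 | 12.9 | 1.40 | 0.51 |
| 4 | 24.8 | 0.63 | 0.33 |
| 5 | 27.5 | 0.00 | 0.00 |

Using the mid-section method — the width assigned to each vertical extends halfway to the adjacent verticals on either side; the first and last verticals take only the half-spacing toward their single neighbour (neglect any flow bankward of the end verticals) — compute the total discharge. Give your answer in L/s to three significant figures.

w_2 = (12.9 − 0.0)/2 = 6.45 m; q_2 = 0.45 × 1.07 × 6.45 = 3.106 m³/s
w_3 = (24.8 − 9.2)/2 = 7.8 m; q_3 = 0.51 × 1.40 × 7.8 = 5.569 m³/s
w_4 = (27.5 − 12.9)/2 = 7.3 m; q_4 = 0.33 × 0.63 × 7.3 = 1.518 m³/s
Stations 1, 5 contribute zero (depth or velocity is 0).
Q = Σ qᵢ = 10.19 m³/s
= 10.19 × 1000 = 10190 L/s

10200 L/s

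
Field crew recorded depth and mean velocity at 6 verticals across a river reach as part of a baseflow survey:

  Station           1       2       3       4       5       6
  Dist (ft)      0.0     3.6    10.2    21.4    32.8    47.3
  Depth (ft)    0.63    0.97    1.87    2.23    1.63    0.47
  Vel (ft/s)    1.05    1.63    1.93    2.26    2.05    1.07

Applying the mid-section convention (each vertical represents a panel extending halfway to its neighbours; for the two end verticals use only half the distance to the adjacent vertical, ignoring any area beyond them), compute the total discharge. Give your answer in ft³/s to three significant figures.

w_1 = (3.6 − 0.0)/2 = 1.8 ft; q_1 = 1.05 × 0.63 × 1.8 = 1.191 ft³/s
w_2 = (10.2 − 0.0)/2 = 5.1 ft; q_2 = 1.63 × 0.97 × 5.1 = 8.064 ft³/s
w_3 = (21.4 − 3.6)/2 = 8.9 ft; q_3 = 1.93 × 1.87 × 8.9 = 32.12 ft³/s
w_4 = (32.8 − 10.2)/2 = 11.3 ft; q_4 = 2.26 × 2.23 × 11.3 = 56.95 ft³/s
w_5 = (47.3 − 21.4)/2 = 12.95 ft; q_5 = 2.05 × 1.63 × 12.95 = 43.27 ft³/s
w_6 = (47.3 − 32.8)/2 = 7.25 ft; q_6 = 1.07 × 0.47 × 7.25 = 3.646 ft³/s
Q = Σ qᵢ = 145.2 ft³/s

145 ft³/s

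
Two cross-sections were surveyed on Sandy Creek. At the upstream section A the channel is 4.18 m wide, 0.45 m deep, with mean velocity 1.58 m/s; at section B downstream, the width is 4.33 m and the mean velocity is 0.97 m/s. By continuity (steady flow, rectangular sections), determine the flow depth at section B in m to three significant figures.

0.708 m

Q = A₁V₁ = (4.18×0.45) × 1.58 = 2.972 m³/s
d₂ = Q/(b₂ V₂) = 2.972/(4.33×0.97) = 0.7076 m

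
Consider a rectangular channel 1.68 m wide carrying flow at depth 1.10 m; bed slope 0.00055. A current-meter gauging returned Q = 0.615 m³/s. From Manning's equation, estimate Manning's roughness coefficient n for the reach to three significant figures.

A = b·y = 1.68 × 1.10 = 1.848 m²
P = b + 2y = 1.68 + 2×1.10 = 3.880 m
R = A/P = 1.848/3.880 = 0.4763 m
n = (1/Q)·A·R^(2/3)·S^(1/2) = (1/0.615) × 1.848 × 0.6099 × 0.02345 = 0.04298

0.0430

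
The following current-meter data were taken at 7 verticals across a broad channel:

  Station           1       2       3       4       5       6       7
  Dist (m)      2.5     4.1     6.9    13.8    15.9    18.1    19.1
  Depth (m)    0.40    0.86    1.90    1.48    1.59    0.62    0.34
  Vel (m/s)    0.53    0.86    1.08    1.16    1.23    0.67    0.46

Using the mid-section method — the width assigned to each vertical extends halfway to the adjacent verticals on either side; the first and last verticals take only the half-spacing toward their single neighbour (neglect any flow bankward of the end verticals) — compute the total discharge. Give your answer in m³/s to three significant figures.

w_1 = (4.1 − 2.5)/2 = 0.8 m; q_1 = 0.53 × 0.40 × 0.8 = 0.1696 m³/s
w_2 = (6.9 − 2.5)/2 = 2.2 m; q_2 = 0.86 × 0.86 × 2.2 = 1.627 m³/s
w_3 = (13.8 − 4.1)/2 = 4.85 m; q_3 = 1.08 × 1.90 × 4.85 = 9.952 m³/s
w_4 = (15.9 − 6.9)/2 = 4.5 m; q_4 = 1.16 × 1.48 × 4.5 = 7.726 m³/s
w_5 = (18.1 − 13.8)/2 = 2.15 m; q_5 = 1.23 × 1.59 × 2.15 = 4.205 m³/s
w_6 = (19.1 − 15.9)/2 = 1.6 m; q_6 = 0.67 × 0.62 × 1.6 = 0.6646 m³/s
w_7 = (19.1 − 18.1)/2 = 0.5 m; q_7 = 0.46 × 0.34 × 0.5 = 0.07820 m³/s
Q = Σ qᵢ = 24.42 m³/s

24.4 m³/s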